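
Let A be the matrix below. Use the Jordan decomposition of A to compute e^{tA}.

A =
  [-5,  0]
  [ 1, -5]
e^{tA} =
  [exp(-5*t), 0]
  [t*exp(-5*t), exp(-5*t)]

Strategy: write A = P · J · P⁻¹ where J is a Jordan canonical form, so e^{tA} = P · e^{tJ} · P⁻¹, and e^{tJ} can be computed block-by-block.

A has Jordan form
J =
  [-5,  1]
  [ 0, -5]
(up to reordering of blocks).

Per-block formulas:
  For a 2×2 Jordan block J_2(-5): exp(t · J_2(-5)) = e^(-5t)·(I + t·N), where N is the 2×2 nilpotent shift.

After assembling e^{tJ} and conjugating by P, we get:

e^{tA} =
  [exp(-5*t), 0]
  [t*exp(-5*t), exp(-5*t)]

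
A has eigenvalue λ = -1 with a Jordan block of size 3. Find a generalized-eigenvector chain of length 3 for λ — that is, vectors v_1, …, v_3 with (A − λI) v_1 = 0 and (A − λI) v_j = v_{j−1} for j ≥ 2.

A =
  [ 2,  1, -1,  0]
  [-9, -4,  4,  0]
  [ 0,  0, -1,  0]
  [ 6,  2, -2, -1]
A Jordan chain for λ = -1 of length 3:
v_1 = (1, -3, 0, 2)ᵀ
v_2 = (-1, 4, 0, -2)ᵀ
v_3 = (0, 0, 1, 0)ᵀ

Let N = A − (-1)·I. We want v_3 with N^3 v_3 = 0 but N^2 v_3 ≠ 0; then v_{j-1} := N · v_j for j = 3, …, 2.

Pick v_3 = (0, 0, 1, 0)ᵀ.
Then v_2 = N · v_3 = (-1, 4, 0, -2)ᵀ.
Then v_1 = N · v_2 = (1, -3, 0, 2)ᵀ.

Sanity check: (A − (-1)·I) v_1 = (0, 0, 0, 0)ᵀ = 0. ✓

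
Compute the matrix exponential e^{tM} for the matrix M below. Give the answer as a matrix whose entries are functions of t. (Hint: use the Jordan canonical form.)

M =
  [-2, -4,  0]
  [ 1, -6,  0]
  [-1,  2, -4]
e^{tM} =
  [2*t*exp(-4*t) + exp(-4*t), -4*t*exp(-4*t), 0]
  [t*exp(-4*t), -2*t*exp(-4*t) + exp(-4*t), 0]
  [-t*exp(-4*t), 2*t*exp(-4*t), exp(-4*t)]

Strategy: write M = P · J · P⁻¹ where J is a Jordan canonical form, so e^{tM} = P · e^{tJ} · P⁻¹, and e^{tJ} can be computed block-by-block.

M has Jordan form
J =
  [-4,  1,  0]
  [ 0, -4,  0]
  [ 0,  0, -4]
(up to reordering of blocks).

Per-block formulas:
  For a 2×2 Jordan block J_2(-4): exp(t · J_2(-4)) = e^(-4t)·(I + t·N), where N is the 2×2 nilpotent shift.
  For a 1×1 block at λ = -4: exp(t · [-4]) = [e^(-4t)].

After assembling e^{tJ} and conjugating by P, we get:

e^{tM} =
  [2*t*exp(-4*t) + exp(-4*t), -4*t*exp(-4*t), 0]
  [t*exp(-4*t), -2*t*exp(-4*t) + exp(-4*t), 0]
  [-t*exp(-4*t), 2*t*exp(-4*t), exp(-4*t)]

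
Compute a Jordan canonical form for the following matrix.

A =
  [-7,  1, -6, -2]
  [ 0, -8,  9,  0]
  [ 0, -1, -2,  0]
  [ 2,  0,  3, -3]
J_3(-5) ⊕ J_1(-5)

The characteristic polynomial is
  det(x·I − A) = x^4 + 20*x^3 + 150*x^2 + 500*x + 625 = (x + 5)^4

Eigenvalues and multiplicities (the geometric multiplicity of λ is n − rank(A − λI), which equals the number of Jordan blocks for λ):
  λ = -5: algebraic multiplicity = 4, geometric multiplicity = 2

Determining the block sizes for each eigenvalue:
  λ = -5: with am = 4 and gm = 2, the partition is not yet determined (e.g. several partitions of 4 into 2 parts exist). Let N = A − (-5)·I. Computing rank(N^1) = 2, rank(N^2) = 1, rank(N^3) = 0; the number of blocks of size ≥ j is rank(N^{j−1}) − rank(N^j), giving [2, 1, 1]. So we have 1 block(s) of size 3, 1 block(s) of size 1 → block sizes [3, 1]

Assembling the blocks gives a Jordan form
J =
  [-5,  1,  0,  0]
  [ 0, -5,  1,  0]
  [ 0,  0, -5,  0]
  [ 0,  0,  0, -5]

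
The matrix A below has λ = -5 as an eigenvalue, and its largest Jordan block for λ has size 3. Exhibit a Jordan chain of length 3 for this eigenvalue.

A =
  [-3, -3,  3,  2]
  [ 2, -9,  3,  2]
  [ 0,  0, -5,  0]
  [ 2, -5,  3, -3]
A Jordan chain for λ = -5 of length 3:
v_1 = (2, 0, 0, -2)ᵀ
v_2 = (2, 2, 0, 2)ᵀ
v_3 = (1, 0, 0, 0)ᵀ

Let N = A − (-5)·I. We want v_3 with N^3 v_3 = 0 but N^2 v_3 ≠ 0; then v_{j-1} := N · v_j for j = 3, …, 2.

Pick v_3 = (1, 0, 0, 0)ᵀ.
Then v_2 = N · v_3 = (2, 2, 0, 2)ᵀ.
Then v_1 = N · v_2 = (2, 0, 0, -2)ᵀ.

Sanity check: (A − (-5)·I) v_1 = (0, 0, 0, 0)ᵀ = 0. ✓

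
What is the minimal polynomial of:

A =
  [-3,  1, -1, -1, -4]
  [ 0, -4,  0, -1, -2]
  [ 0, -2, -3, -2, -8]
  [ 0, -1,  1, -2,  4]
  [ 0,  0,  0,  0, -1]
x^4 + 10*x^3 + 36*x^2 + 54*x + 27

The characteristic polynomial is χ_A(x) = (x + 1)*(x + 3)^4, so the eigenvalues are known. The minimal polynomial is
  m_A(x) = Π_λ (x − λ)^{k_λ}
where k_λ is the size of the *largest* Jordan block for λ (equivalently, the smallest k with (A − λI)^k v = 0 for every generalised eigenvector v of λ).

  λ = -3: largest Jordan block has size 3, contributing (x + 3)^3
  λ = -1: largest Jordan block has size 1, contributing (x + 1)

So m_A(x) = (x + 1)*(x + 3)^3 = x^4 + 10*x^3 + 36*x^2 + 54*x + 27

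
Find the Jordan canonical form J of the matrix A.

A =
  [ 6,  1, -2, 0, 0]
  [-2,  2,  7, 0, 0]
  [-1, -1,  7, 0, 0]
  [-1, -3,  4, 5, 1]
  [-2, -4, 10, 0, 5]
J_3(5) ⊕ J_2(5)

The characteristic polynomial is
  det(x·I − A) = x^5 - 25*x^4 + 250*x^3 - 1250*x^2 + 3125*x - 3125 = (x - 5)^5

Eigenvalues and multiplicities (the geometric multiplicity of λ is n − rank(A − λI), which equals the number of Jordan blocks for λ):
  λ = 5: algebraic multiplicity = 5, geometric multiplicity = 2

Determining the block sizes for each eigenvalue:
  λ = 5: with am = 5 and gm = 2, the partition is not yet determined (e.g. several partitions of 5 into 2 parts exist). Let N = A − (5)·I. Computing rank(N^1) = 3, rank(N^2) = 1, rank(N^3) = 0; the number of blocks of size ≥ j is rank(N^{j−1}) − rank(N^j), giving [2, 2, 1]. So we have 1 block(s) of size 3, 1 block(s) of size 2 → block sizes [3, 2]

Assembling the blocks gives a Jordan form
J =
  [5, 1, 0, 0, 0]
  [0, 5, 1, 0, 0]
  [0, 0, 5, 0, 0]
  [0, 0, 0, 5, 1]
  [0, 0, 0, 0, 5]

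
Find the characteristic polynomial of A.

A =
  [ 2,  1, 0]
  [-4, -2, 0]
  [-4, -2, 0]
x^3

Expanding det(x·I − A) (e.g. by cofactor expansion or by noting that A is similar to its Jordan form J, which has the same characteristic polynomial as A) gives
  χ_A(x) = x^3
which factors as x^3. The eigenvalues (with algebraic multiplicities) are λ = 0 with multiplicity 3.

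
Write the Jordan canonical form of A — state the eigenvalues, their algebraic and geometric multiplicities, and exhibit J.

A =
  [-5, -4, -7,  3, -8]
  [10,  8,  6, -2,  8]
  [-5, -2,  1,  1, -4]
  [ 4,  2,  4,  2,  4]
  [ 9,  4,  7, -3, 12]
J_1(2) ⊕ J_2(4) ⊕ J_1(4) ⊕ J_1(4)

The characteristic polynomial is
  det(x·I − A) = x^5 - 18*x^4 + 128*x^3 - 448*x^2 + 768*x - 512 = (x - 4)^4*(x - 2)

Eigenvalues and multiplicities (the geometric multiplicity of λ is n − rank(A − λI), which equals the number of Jordan blocks for λ):
  λ = 2: algebraic multiplicity = 1, geometric multiplicity = 1
  λ = 4: algebraic multiplicity = 4, geometric multiplicity = 3

Determining the block sizes for each eigenvalue:
  λ = 2: one block (gm = 1), so the single block has size am = 1 → block sizes [1]
  λ = 4: 3 blocks summing to 4 forces exactly one block of size 2 and the rest size 1 → block sizes [2, 1, 1]

Assembling the blocks gives a Jordan form
J =
  [2, 0, 0, 0, 0]
  [0, 4, 1, 0, 0]
  [0, 0, 4, 0, 0]
  [0, 0, 0, 4, 0]
  [0, 0, 0, 0, 4]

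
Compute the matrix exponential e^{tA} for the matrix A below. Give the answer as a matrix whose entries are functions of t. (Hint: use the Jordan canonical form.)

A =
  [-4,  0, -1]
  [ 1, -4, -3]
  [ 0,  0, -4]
e^{tA} =
  [exp(-4*t), 0, -t*exp(-4*t)]
  [t*exp(-4*t), exp(-4*t), -t^2*exp(-4*t)/2 - 3*t*exp(-4*t)]
  [0, 0, exp(-4*t)]

Strategy: write A = P · J · P⁻¹ where J is a Jordan canonical form, so e^{tA} = P · e^{tJ} · P⁻¹, and e^{tJ} can be computed block-by-block.

A has Jordan form
J =
  [-4,  1,  0]
  [ 0, -4,  1]
  [ 0,  0, -4]
(up to reordering of blocks).

Per-block formulas:
  For a 3×3 Jordan block J_3(-4): exp(t · J_3(-4)) = e^(-4t)·(I + t·N + (t^2/2)·N^2), where N is the 3×3 nilpotent shift.

After assembling e^{tJ} and conjugating by P, we get:

e^{tA} =
  [exp(-4*t), 0, -t*exp(-4*t)]
  [t*exp(-4*t), exp(-4*t), -t^2*exp(-4*t)/2 - 3*t*exp(-4*t)]
  [0, 0, exp(-4*t)]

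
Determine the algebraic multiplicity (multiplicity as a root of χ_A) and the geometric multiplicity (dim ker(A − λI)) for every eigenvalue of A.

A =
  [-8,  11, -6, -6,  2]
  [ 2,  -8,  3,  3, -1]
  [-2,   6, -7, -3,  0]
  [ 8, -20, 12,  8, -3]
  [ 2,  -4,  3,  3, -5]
λ = -4: alg = 5, geom = 2

Step 1 — factor the characteristic polynomial to read off the algebraic multiplicities:
  χ_A(x) = (x + 4)^5

Step 2 — compute geometric multiplicities via the rank-nullity identity g(λ) = n − rank(A − λI):
  rank(A − (-4)·I) = 3, so dim ker(A − (-4)·I) = n − 3 = 2

Summary:
  λ = -4: algebraic multiplicity = 5, geometric multiplicity = 2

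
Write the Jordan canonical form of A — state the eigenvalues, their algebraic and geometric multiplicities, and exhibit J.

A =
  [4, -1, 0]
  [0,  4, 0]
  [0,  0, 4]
J_2(4) ⊕ J_1(4)

The characteristic polynomial is
  det(x·I − A) = x^3 - 12*x^2 + 48*x - 64 = (x - 4)^3

Eigenvalues and multiplicities (the geometric multiplicity of λ is n − rank(A − λI), which equals the number of Jordan blocks for λ):
  λ = 4: algebraic multiplicity = 3, geometric multiplicity = 2

Determining the block sizes for each eigenvalue:
  λ = 4: 2 blocks summing to 3 forces exactly one block of size 2 and the rest size 1 → block sizes [2, 1]

Assembling the blocks gives a Jordan form
J =
  [4, 1, 0]
  [0, 4, 0]
  [0, 0, 4]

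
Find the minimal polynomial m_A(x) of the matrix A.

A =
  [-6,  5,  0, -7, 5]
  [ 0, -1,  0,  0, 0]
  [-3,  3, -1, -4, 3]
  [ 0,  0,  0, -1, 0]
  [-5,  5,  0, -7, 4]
x^2 + 2*x + 1

The characteristic polynomial is χ_A(x) = (x + 1)^5, so the eigenvalues are known. The minimal polynomial is
  m_A(x) = Π_λ (x − λ)^{k_λ}
where k_λ is the size of the *largest* Jordan block for λ (equivalently, the smallest k with (A − λI)^k v = 0 for every generalised eigenvector v of λ).

  λ = -1: largest Jordan block has size 2, contributing (x + 1)^2

So m_A(x) = (x + 1)^2 = x^2 + 2*x + 1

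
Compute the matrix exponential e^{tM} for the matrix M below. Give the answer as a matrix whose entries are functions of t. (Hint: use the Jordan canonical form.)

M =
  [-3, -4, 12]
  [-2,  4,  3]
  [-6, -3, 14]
e^{tM} =
  [-8*t*exp(5*t) + exp(5*t), -4*t*exp(5*t), 12*t*exp(5*t)]
  [-2*t*exp(5*t), -t*exp(5*t) + exp(5*t), 3*t*exp(5*t)]
  [-6*t*exp(5*t), -3*t*exp(5*t), 9*t*exp(5*t) + exp(5*t)]

Strategy: write M = P · J · P⁻¹ where J is a Jordan canonical form, so e^{tM} = P · e^{tJ} · P⁻¹, and e^{tJ} can be computed block-by-block.

M has Jordan form
J =
  [5, 1, 0]
  [0, 5, 0]
  [0, 0, 5]
(up to reordering of blocks).

Per-block formulas:
  For a 2×2 Jordan block J_2(5): exp(t · J_2(5)) = e^(5t)·(I + t·N), where N is the 2×2 nilpotent shift.
  For a 1×1 block at λ = 5: exp(t · [5]) = [e^(5t)].

After assembling e^{tJ} and conjugating by P, we get:

e^{tM} =
  [-8*t*exp(5*t) + exp(5*t), -4*t*exp(5*t), 12*t*exp(5*t)]
  [-2*t*exp(5*t), -t*exp(5*t) + exp(5*t), 3*t*exp(5*t)]
  [-6*t*exp(5*t), -3*t*exp(5*t), 9*t*exp(5*t) + exp(5*t)]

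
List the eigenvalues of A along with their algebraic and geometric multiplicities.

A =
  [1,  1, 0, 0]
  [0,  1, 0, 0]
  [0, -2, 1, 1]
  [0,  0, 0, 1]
λ = 1: alg = 4, geom = 2

Step 1 — factor the characteristic polynomial to read off the algebraic multiplicities:
  χ_A(x) = (x - 1)^4

Step 2 — compute geometric multiplicities via the rank-nullity identity g(λ) = n − rank(A − λI):
  rank(A − (1)·I) = 2, so dim ker(A − (1)·I) = n − 2 = 2

Summary:
  λ = 1: algebraic multiplicity = 4, geometric multiplicity = 2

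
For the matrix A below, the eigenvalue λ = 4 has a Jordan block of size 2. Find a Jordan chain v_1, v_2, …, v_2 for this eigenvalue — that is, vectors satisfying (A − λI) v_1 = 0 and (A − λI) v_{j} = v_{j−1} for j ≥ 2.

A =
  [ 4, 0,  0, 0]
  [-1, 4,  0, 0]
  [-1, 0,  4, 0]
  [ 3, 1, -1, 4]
A Jordan chain for λ = 4 of length 2:
v_1 = (0, -1, -1, 3)ᵀ
v_2 = (1, 0, 0, 0)ᵀ

Let N = A − (4)·I. We want v_2 with N^2 v_2 = 0 but N^1 v_2 ≠ 0; then v_{j-1} := N · v_j for j = 2, …, 2.

Pick v_2 = (1, 0, 0, 0)ᵀ.
Then v_1 = N · v_2 = (0, -1, -1, 3)ᵀ.

Sanity check: (A − (4)·I) v_1 = (0, 0, 0, 0)ᵀ = 0. ✓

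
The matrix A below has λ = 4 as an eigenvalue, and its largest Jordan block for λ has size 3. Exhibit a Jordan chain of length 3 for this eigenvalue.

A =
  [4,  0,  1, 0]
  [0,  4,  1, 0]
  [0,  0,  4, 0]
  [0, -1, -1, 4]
A Jordan chain for λ = 4 of length 3:
v_1 = (0, 0, 0, -1)ᵀ
v_2 = (1, 1, 0, -1)ᵀ
v_3 = (0, 0, 1, 0)ᵀ

Let N = A − (4)·I. We want v_3 with N^3 v_3 = 0 but N^2 v_3 ≠ 0; then v_{j-1} := N · v_j for j = 3, …, 2.

Pick v_3 = (0, 0, 1, 0)ᵀ.
Then v_2 = N · v_3 = (1, 1, 0, -1)ᵀ.
Then v_1 = N · v_2 = (0, 0, 0, -1)ᵀ.

Sanity check: (A − (4)·I) v_1 = (0, 0, 0, 0)ᵀ = 0. ✓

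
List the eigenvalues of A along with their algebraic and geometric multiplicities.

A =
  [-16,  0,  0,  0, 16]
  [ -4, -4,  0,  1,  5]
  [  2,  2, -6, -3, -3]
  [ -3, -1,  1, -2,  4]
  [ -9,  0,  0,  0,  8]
λ = -4: alg = 5, geom = 2

Step 1 — factor the characteristic polynomial to read off the algebraic multiplicities:
  χ_A(x) = (x + 4)^5

Step 2 — compute geometric multiplicities via the rank-nullity identity g(λ) = n − rank(A − λI):
  rank(A − (-4)·I) = 3, so dim ker(A − (-4)·I) = n − 3 = 2

Summary:
  λ = -4: algebraic multiplicity = 5, geometric multiplicity = 2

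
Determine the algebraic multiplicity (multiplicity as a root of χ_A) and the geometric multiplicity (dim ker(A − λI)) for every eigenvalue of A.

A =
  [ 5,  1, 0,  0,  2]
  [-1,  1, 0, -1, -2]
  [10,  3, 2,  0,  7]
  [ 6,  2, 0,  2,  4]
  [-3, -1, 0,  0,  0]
λ = 2: alg = 5, geom = 2

Step 1 — factor the characteristic polynomial to read off the algebraic multiplicities:
  χ_A(x) = (x - 2)^5

Step 2 — compute geometric multiplicities via the rank-nullity identity g(λ) = n − rank(A − λI):
  rank(A − (2)·I) = 3, so dim ker(A − (2)·I) = n − 3 = 2

Summary:
  λ = 2: algebraic multiplicity = 5, geometric multiplicity = 2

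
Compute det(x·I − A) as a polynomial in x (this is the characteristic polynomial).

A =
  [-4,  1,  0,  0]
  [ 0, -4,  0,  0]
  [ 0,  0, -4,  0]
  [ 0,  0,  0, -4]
x^4 + 16*x^3 + 96*x^2 + 256*x + 256

Expanding det(x·I − A) (e.g. by cofactor expansion or by noting that A is similar to its Jordan form J, which has the same characteristic polynomial as A) gives
  χ_A(x) = x^4 + 16*x^3 + 96*x^2 + 256*x + 256
which factors as (x + 4)^4. The eigenvalues (with algebraic multiplicities) are λ = -4 with multiplicity 4.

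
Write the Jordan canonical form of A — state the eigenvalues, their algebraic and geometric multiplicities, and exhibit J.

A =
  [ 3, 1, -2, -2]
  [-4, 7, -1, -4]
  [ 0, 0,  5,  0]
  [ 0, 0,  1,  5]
J_3(5) ⊕ J_1(5)

The characteristic polynomial is
  det(x·I − A) = x^4 - 20*x^3 + 150*x^2 - 500*x + 625 = (x - 5)^4

Eigenvalues and multiplicities (the geometric multiplicity of λ is n − rank(A − λI), which equals the number of Jordan blocks for λ):
  λ = 5: algebraic multiplicity = 4, geometric multiplicity = 2

Determining the block sizes for each eigenvalue:
  λ = 5: with am = 4 and gm = 2, the partition is not yet determined (e.g. several partitions of 4 into 2 parts exist). Let N = A − (5)·I. Computing rank(N^1) = 2, rank(N^2) = 1, rank(N^3) = 0; the number of blocks of size ≥ j is rank(N^{j−1}) − rank(N^j), giving [2, 1, 1]. So we have 1 block(s) of size 3, 1 block(s) of size 1 → block sizes [3, 1]

Assembling the blocks gives a Jordan form
J =
  [5, 1, 0, 0]
  [0, 5, 1, 0]
  [0, 0, 5, 0]
  [0, 0, 0, 5]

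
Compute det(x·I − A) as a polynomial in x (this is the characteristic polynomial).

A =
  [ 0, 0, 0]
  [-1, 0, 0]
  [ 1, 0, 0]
x^3

Expanding det(x·I − A) (e.g. by cofactor expansion or by noting that A is similar to its Jordan form J, which has the same characteristic polynomial as A) gives
  χ_A(x) = x^3
which factors as x^3. The eigenvalues (with algebraic multiplicities) are λ = 0 with multiplicity 3.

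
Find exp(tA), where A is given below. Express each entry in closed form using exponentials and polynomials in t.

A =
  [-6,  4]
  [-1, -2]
e^{tA} =
  [-2*t*exp(-4*t) + exp(-4*t), 4*t*exp(-4*t)]
  [-t*exp(-4*t), 2*t*exp(-4*t) + exp(-4*t)]

Strategy: write A = P · J · P⁻¹ where J is a Jordan canonical form, so e^{tA} = P · e^{tJ} · P⁻¹, and e^{tJ} can be computed block-by-block.

A has Jordan form
J =
  [-4,  1]
  [ 0, -4]
(up to reordering of blocks).

Per-block formulas:
  For a 2×2 Jordan block J_2(-4): exp(t · J_2(-4)) = e^(-4t)·(I + t·N), where N is the 2×2 nilpotent shift.

After assembling e^{tJ} and conjugating by P, we get:

e^{tA} =
  [-2*t*exp(-4*t) + exp(-4*t), 4*t*exp(-4*t)]
  [-t*exp(-4*t), 2*t*exp(-4*t) + exp(-4*t)]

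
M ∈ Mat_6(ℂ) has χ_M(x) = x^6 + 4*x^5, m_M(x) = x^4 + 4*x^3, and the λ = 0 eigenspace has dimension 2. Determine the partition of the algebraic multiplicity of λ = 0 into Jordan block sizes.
Block sizes for λ = 0: [3, 2]

Step 1 — from the characteristic polynomial, algebraic multiplicity of λ = 0 is 5. From dim ker(M − (0)·I) = 2, there are exactly 2 Jordan blocks for λ = 0.
Step 2 — from the minimal polynomial, the factor (x − 0)^3 tells us the largest block for λ = 0 has size 3.
Step 3 — with total size 5, 2 blocks, and largest block 3, the block sizes (in nonincreasing order) are [3, 2].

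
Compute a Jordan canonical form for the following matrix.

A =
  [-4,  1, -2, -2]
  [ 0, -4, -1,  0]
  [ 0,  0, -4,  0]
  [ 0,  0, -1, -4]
J_3(-4) ⊕ J_1(-4)

The characteristic polynomial is
  det(x·I − A) = x^4 + 16*x^3 + 96*x^2 + 256*x + 256 = (x + 4)^4

Eigenvalues and multiplicities (the geometric multiplicity of λ is n − rank(A − λI), which equals the number of Jordan blocks for λ):
  λ = -4: algebraic multiplicity = 4, geometric multiplicity = 2

Determining the block sizes for each eigenvalue:
  λ = -4: with am = 4 and gm = 2, the partition is not yet determined (e.g. several partitions of 4 into 2 parts exist). Let N = A − (-4)·I. Computing rank(N^1) = 2, rank(N^2) = 1, rank(N^3) = 0; the number of blocks of size ≥ j is rank(N^{j−1}) − rank(N^j), giving [2, 1, 1]. So we have 1 block(s) of size 3, 1 block(s) of size 1 → block sizes [3, 1]

Assembling the blocks gives a Jordan form
J =
  [-4,  1,  0,  0]
  [ 0, -4,  1,  0]
  [ 0,  0, -4,  0]
  [ 0,  0,  0, -4]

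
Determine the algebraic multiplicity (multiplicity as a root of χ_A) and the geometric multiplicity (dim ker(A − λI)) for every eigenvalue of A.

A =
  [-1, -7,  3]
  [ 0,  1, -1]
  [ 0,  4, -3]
λ = -1: alg = 3, geom = 1

Step 1 — factor the characteristic polynomial to read off the algebraic multiplicities:
  χ_A(x) = (x + 1)^3

Step 2 — compute geometric multiplicities via the rank-nullity identity g(λ) = n − rank(A − λI):
  rank(A − (-1)·I) = 2, so dim ker(A − (-1)·I) = n − 2 = 1

Summary:
  λ = -1: algebraic multiplicity = 3, geometric multiplicity = 1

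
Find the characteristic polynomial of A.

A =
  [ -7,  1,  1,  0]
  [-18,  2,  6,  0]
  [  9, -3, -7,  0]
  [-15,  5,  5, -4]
x^4 + 16*x^3 + 96*x^2 + 256*x + 256

Expanding det(x·I − A) (e.g. by cofactor expansion or by noting that A is similar to its Jordan form J, which has the same characteristic polynomial as A) gives
  χ_A(x) = x^4 + 16*x^3 + 96*x^2 + 256*x + 256
which factors as (x + 4)^4. The eigenvalues (with algebraic multiplicities) are λ = -4 with multiplicity 4.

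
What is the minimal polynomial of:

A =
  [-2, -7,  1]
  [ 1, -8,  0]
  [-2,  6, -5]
x^3 + 15*x^2 + 75*x + 125

The characteristic polynomial is χ_A(x) = (x + 5)^3, so the eigenvalues are known. The minimal polynomial is
  m_A(x) = Π_λ (x − λ)^{k_λ}
where k_λ is the size of the *largest* Jordan block for λ (equivalently, the smallest k with (A − λI)^k v = 0 for every generalised eigenvector v of λ).

  λ = -5: largest Jordan block has size 3, contributing (x + 5)^3

So m_A(x) = (x + 5)^3 = x^3 + 15*x^2 + 75*x + 125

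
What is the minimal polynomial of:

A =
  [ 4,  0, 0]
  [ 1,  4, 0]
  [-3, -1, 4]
x^3 - 12*x^2 + 48*x - 64

The characteristic polynomial is χ_A(x) = (x - 4)^3, so the eigenvalues are known. The minimal polynomial is
  m_A(x) = Π_λ (x − λ)^{k_λ}
where k_λ is the size of the *largest* Jordan block for λ (equivalently, the smallest k with (A − λI)^k v = 0 for every generalised eigenvector v of λ).

  λ = 4: largest Jordan block has size 3, contributing (x − 4)^3

So m_A(x) = (x - 4)^3 = x^3 - 12*x^2 + 48*x - 64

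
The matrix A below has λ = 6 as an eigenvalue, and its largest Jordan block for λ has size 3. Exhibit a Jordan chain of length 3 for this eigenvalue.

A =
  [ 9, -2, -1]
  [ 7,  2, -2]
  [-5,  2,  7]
A Jordan chain for λ = 6 of length 3:
v_1 = (0, 3, -6)ᵀ
v_2 = (3, 7, -5)ᵀ
v_3 = (1, 0, 0)ᵀ

Let N = A − (6)·I. We want v_3 with N^3 v_3 = 0 but N^2 v_3 ≠ 0; then v_{j-1} := N · v_j for j = 3, …, 2.

Pick v_3 = (1, 0, 0)ᵀ.
Then v_2 = N · v_3 = (3, 7, -5)ᵀ.
Then v_1 = N · v_2 = (0, 3, -6)ᵀ.

Sanity check: (A − (6)·I) v_1 = (0, 0, 0)ᵀ = 0. ✓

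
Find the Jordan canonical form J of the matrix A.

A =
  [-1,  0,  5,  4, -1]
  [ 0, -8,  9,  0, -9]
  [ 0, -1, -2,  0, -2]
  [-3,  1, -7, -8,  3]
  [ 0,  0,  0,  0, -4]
J_3(-5) ⊕ J_1(-4) ⊕ J_1(-4)

The characteristic polynomial is
  det(x·I − A) = x^5 + 23*x^4 + 211*x^3 + 965*x^2 + 2200*x + 2000 = (x + 4)^2*(x + 5)^3

Eigenvalues and multiplicities (the geometric multiplicity of λ is n − rank(A − λI), which equals the number of Jordan blocks for λ):
  λ = -5: algebraic multiplicity = 3, geometric multiplicity = 1
  λ = -4: algebraic multiplicity = 2, geometric multiplicity = 2

Determining the block sizes for each eigenvalue:
  λ = -5: one block (gm = 1), so the single block has size am = 3 → block sizes [3]
  λ = -4: gm = am = 2, so every block has size 1 → block sizes [1, 1]

Assembling the blocks gives a Jordan form
J =
  [-5,  1,  0,  0,  0]
  [ 0, -5,  1,  0,  0]
  [ 0,  0, -5,  0,  0]
  [ 0,  0,  0, -4,  0]
  [ 0,  0,  0,  0, -4]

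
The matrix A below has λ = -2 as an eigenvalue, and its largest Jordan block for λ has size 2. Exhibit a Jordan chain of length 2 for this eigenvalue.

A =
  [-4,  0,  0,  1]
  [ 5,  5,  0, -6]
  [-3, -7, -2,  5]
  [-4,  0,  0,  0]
A Jordan chain for λ = -2 of length 2:
v_1 = (-2, -2, 4, -4)ᵀ
v_2 = (1, -1, 0, 0)ᵀ

Let N = A − (-2)·I. We want v_2 with N^2 v_2 = 0 but N^1 v_2 ≠ 0; then v_{j-1} := N · v_j for j = 2, …, 2.

Pick v_2 = (1, -1, 0, 0)ᵀ.
Then v_1 = N · v_2 = (-2, -2, 4, -4)ᵀ.

Sanity check: (A − (-2)·I) v_1 = (0, 0, 0, 0)ᵀ = 0. ✓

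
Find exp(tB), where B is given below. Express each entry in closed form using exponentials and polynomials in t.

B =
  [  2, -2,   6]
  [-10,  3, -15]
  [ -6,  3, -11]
e^{tB} =
  [4*t*exp(-2*t) + exp(-2*t), -2*t*exp(-2*t), 6*t*exp(-2*t)]
  [-10*t*exp(-2*t), 5*t*exp(-2*t) + exp(-2*t), -15*t*exp(-2*t)]
  [-6*t*exp(-2*t), 3*t*exp(-2*t), -9*t*exp(-2*t) + exp(-2*t)]

Strategy: write B = P · J · P⁻¹ where J is a Jordan canonical form, so e^{tB} = P · e^{tJ} · P⁻¹, and e^{tJ} can be computed block-by-block.

B has Jordan form
J =
  [-2,  1,  0]
  [ 0, -2,  0]
  [ 0,  0, -2]
(up to reordering of blocks).

Per-block formulas:
  For a 1×1 block at λ = -2: exp(t · [-2]) = [e^(-2t)].
  For a 2×2 Jordan block J_2(-2): exp(t · J_2(-2)) = e^(-2t)·(I + t·N), where N is the 2×2 nilpotent shift.

After assembling e^{tJ} and conjugating by P, we get:

e^{tB} =
  [4*t*exp(-2*t) + exp(-2*t), -2*t*exp(-2*t), 6*t*exp(-2*t)]
  [-10*t*exp(-2*t), 5*t*exp(-2*t) + exp(-2*t), -15*t*exp(-2*t)]
  [-6*t*exp(-2*t), 3*t*exp(-2*t), -9*t*exp(-2*t) + exp(-2*t)]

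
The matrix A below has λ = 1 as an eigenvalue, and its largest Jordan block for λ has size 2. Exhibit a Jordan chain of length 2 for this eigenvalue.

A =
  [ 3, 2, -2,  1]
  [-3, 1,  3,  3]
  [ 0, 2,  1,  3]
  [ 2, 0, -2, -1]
A Jordan chain for λ = 1 of length 2:
v_1 = (2, -3, 0, 2)ᵀ
v_2 = (1, 0, 0, 0)ᵀ

Let N = A − (1)·I. We want v_2 with N^2 v_2 = 0 but N^1 v_2 ≠ 0; then v_{j-1} := N · v_j for j = 2, …, 2.

Pick v_2 = (1, 0, 0, 0)ᵀ.
Then v_1 = N · v_2 = (2, -3, 0, 2)ᵀ.

Sanity check: (A − (1)·I) v_1 = (0, 0, 0, 0)ᵀ = 0. ✓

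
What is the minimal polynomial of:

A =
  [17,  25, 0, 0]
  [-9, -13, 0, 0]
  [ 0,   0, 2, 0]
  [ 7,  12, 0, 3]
x^3 - 7*x^2 + 16*x - 12

The characteristic polynomial is χ_A(x) = (x - 3)*(x - 2)^3, so the eigenvalues are known. The minimal polynomial is
  m_A(x) = Π_λ (x − λ)^{k_λ}
where k_λ is the size of the *largest* Jordan block for λ (equivalently, the smallest k with (A − λI)^k v = 0 for every generalised eigenvector v of λ).

  λ = 2: largest Jordan block has size 2, contributing (x − 2)^2
  λ = 3: largest Jordan block has size 1, contributing (x − 3)

So m_A(x) = (x - 3)*(x - 2)^2 = x^3 - 7*x^2 + 16*x - 12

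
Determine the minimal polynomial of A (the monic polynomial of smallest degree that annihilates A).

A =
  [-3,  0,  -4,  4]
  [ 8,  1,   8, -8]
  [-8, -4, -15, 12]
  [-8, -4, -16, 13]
x^2 + 2*x - 3

The characteristic polynomial is χ_A(x) = (x - 1)^2*(x + 3)^2, so the eigenvalues are known. The minimal polynomial is
  m_A(x) = Π_λ (x − λ)^{k_λ}
where k_λ is the size of the *largest* Jordan block for λ (equivalently, the smallest k with (A − λI)^k v = 0 for every generalised eigenvector v of λ).

  λ = -3: largest Jordan block has size 1, contributing (x + 3)
  λ = 1: largest Jordan block has size 1, contributing (x − 1)

So m_A(x) = (x - 1)*(x + 3) = x^2 + 2*x - 3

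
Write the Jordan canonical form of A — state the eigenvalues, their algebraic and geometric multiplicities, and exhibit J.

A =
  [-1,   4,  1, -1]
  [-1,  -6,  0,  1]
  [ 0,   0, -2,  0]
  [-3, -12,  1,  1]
J_2(-2) ⊕ J_2(-2)

The characteristic polynomial is
  det(x·I − A) = x^4 + 8*x^3 + 24*x^2 + 32*x + 16 = (x + 2)^4

Eigenvalues and multiplicities (the geometric multiplicity of λ is n − rank(A − λI), which equals the number of Jordan blocks for λ):
  λ = -2: algebraic multiplicity = 4, geometric multiplicity = 2

Determining the block sizes for each eigenvalue:
  λ = -2: with am = 4 and gm = 2, the partition is not yet determined (e.g. several partitions of 4 into 2 parts exist). Let N = A − (-2)·I. Computing rank(N^1) = 2, rank(N^2) = 0; the number of blocks of size ≥ j is rank(N^{j−1}) − rank(N^j), giving [2, 2]. So we have 2 block(s) of size 2 → block sizes [2, 2]

Assembling the blocks gives a Jordan form
J =
  [-2,  1,  0,  0]
  [ 0, -2,  0,  0]
  [ 0,  0, -2,  1]
  [ 0,  0,  0, -2]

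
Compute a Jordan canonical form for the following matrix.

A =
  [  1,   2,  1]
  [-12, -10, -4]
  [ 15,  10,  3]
J_2(-2) ⊕ J_1(-2)

The characteristic polynomial is
  det(x·I − A) = x^3 + 6*x^2 + 12*x + 8 = (x + 2)^3

Eigenvalues and multiplicities (the geometric multiplicity of λ is n − rank(A − λI), which equals the number of Jordan blocks for λ):
  λ = -2: algebraic multiplicity = 3, geometric multiplicity = 2

Determining the block sizes for each eigenvalue:
  λ = -2: 2 blocks summing to 3 forces exactly one block of size 2 and the rest size 1 → block sizes [2, 1]

Assembling the blocks gives a Jordan form
J =
  [-2,  1,  0]
  [ 0, -2,  0]
  [ 0,  0, -2]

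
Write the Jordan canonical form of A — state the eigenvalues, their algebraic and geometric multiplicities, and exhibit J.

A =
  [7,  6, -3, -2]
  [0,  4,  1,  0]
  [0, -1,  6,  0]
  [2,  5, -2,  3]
J_3(5) ⊕ J_1(5)

The characteristic polynomial is
  det(x·I − A) = x^4 - 20*x^3 + 150*x^2 - 500*x + 625 = (x - 5)^4

Eigenvalues and multiplicities (the geometric multiplicity of λ is n − rank(A − λI), which equals the number of Jordan blocks for λ):
  λ = 5: algebraic multiplicity = 4, geometric multiplicity = 2

Determining the block sizes for each eigenvalue:
  λ = 5: with am = 4 and gm = 2, the partition is not yet determined (e.g. several partitions of 4 into 2 parts exist). Let N = A − (5)·I. Computing rank(N^1) = 2, rank(N^2) = 1, rank(N^3) = 0; the number of blocks of size ≥ j is rank(N^{j−1}) − rank(N^j), giving [2, 1, 1]. So we have 1 block(s) of size 3, 1 block(s) of size 1 → block sizes [3, 1]

Assembling the blocks gives a Jordan form
J =
  [5, 1, 0, 0]
  [0, 5, 1, 0]
  [0, 0, 5, 0]
  [0, 0, 0, 5]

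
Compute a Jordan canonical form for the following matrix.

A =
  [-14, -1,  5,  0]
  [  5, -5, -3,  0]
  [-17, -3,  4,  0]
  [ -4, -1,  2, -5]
J_3(-5) ⊕ J_1(-5)

The characteristic polynomial is
  det(x·I − A) = x^4 + 20*x^3 + 150*x^2 + 500*x + 625 = (x + 5)^4

Eigenvalues and multiplicities (the geometric multiplicity of λ is n − rank(A − λI), which equals the number of Jordan blocks for λ):
  λ = -5: algebraic multiplicity = 4, geometric multiplicity = 2

Determining the block sizes for each eigenvalue:
  λ = -5: with am = 4 and gm = 2, the partition is not yet determined (e.g. several partitions of 4 into 2 parts exist). Let N = A − (-5)·I. Computing rank(N^1) = 2, rank(N^2) = 1, rank(N^3) = 0; the number of blocks of size ≥ j is rank(N^{j−1}) − rank(N^j), giving [2, 1, 1]. So we have 1 block(s) of size 3, 1 block(s) of size 1 → block sizes [3, 1]

Assembling the blocks gives a Jordan form
J =
  [-5,  1,  0,  0]
  [ 0, -5,  1,  0]
  [ 0,  0, -5,  0]
  [ 0,  0,  0, -5]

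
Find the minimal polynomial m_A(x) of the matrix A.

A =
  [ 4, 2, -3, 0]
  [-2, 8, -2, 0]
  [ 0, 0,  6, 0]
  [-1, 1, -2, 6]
x^3 - 18*x^2 + 108*x - 216

The characteristic polynomial is χ_A(x) = (x - 6)^4, so the eigenvalues are known. The minimal polynomial is
  m_A(x) = Π_λ (x − λ)^{k_λ}
where k_λ is the size of the *largest* Jordan block for λ (equivalently, the smallest k with (A − λI)^k v = 0 for every generalised eigenvector v of λ).

  λ = 6: largest Jordan block has size 3, contributing (x − 6)^3

So m_A(x) = (x - 6)^3 = x^3 - 18*x^2 + 108*x - 216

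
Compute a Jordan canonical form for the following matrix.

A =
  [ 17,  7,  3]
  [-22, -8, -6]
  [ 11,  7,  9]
J_2(6) ⊕ J_1(6)

The characteristic polynomial is
  det(x·I − A) = x^3 - 18*x^2 + 108*x - 216 = (x - 6)^3

Eigenvalues and multiplicities (the geometric multiplicity of λ is n − rank(A − λI), which equals the number of Jordan blocks for λ):
  λ = 6: algebraic multiplicity = 3, geometric multiplicity = 2

Determining the block sizes for each eigenvalue:
  λ = 6: 2 blocks summing to 3 forces exactly one block of size 2 and the rest size 1 → block sizes [2, 1]

Assembling the blocks gives a Jordan form
J =
  [6, 1, 0]
  [0, 6, 0]
  [0, 0, 6]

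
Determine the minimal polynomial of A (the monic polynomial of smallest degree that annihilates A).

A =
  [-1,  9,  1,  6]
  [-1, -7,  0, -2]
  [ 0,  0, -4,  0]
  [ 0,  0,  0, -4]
x^3 + 12*x^2 + 48*x + 64

The characteristic polynomial is χ_A(x) = (x + 4)^4, so the eigenvalues are known. The minimal polynomial is
  m_A(x) = Π_λ (x − λ)^{k_λ}
where k_λ is the size of the *largest* Jordan block for λ (equivalently, the smallest k with (A − λI)^k v = 0 for every generalised eigenvector v of λ).

  λ = -4: largest Jordan block has size 3, contributing (x + 4)^3

So m_A(x) = (x + 4)^3 = x^3 + 12*x^2 + 48*x + 64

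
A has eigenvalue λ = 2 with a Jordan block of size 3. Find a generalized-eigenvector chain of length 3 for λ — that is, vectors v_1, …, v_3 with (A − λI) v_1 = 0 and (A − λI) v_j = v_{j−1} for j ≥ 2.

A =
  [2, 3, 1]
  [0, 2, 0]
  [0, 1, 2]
A Jordan chain for λ = 2 of length 3:
v_1 = (1, 0, 0)ᵀ
v_2 = (3, 0, 1)ᵀ
v_3 = (0, 1, 0)ᵀ

Let N = A − (2)·I. We want v_3 with N^3 v_3 = 0 but N^2 v_3 ≠ 0; then v_{j-1} := N · v_j for j = 3, …, 2.

Pick v_3 = (0, 1, 0)ᵀ.
Then v_2 = N · v_3 = (3, 0, 1)ᵀ.
Then v_1 = N · v_2 = (1, 0, 0)ᵀ.

Sanity check: (A − (2)·I) v_1 = (0, 0, 0)ᵀ = 0. ✓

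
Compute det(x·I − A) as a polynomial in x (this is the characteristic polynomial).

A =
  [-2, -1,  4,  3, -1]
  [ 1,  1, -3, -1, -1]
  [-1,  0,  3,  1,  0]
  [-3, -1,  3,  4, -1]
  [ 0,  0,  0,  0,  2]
x^5 - 8*x^4 + 25*x^3 - 38*x^2 + 28*x - 8

Expanding det(x·I − A) (e.g. by cofactor expansion or by noting that A is similar to its Jordan form J, which has the same characteristic polynomial as A) gives
  χ_A(x) = x^5 - 8*x^4 + 25*x^3 - 38*x^2 + 28*x - 8
which factors as (x - 2)^3*(x - 1)^2. The eigenvalues (with algebraic multiplicities) are λ = 1 with multiplicity 2, λ = 2 with multiplicity 3.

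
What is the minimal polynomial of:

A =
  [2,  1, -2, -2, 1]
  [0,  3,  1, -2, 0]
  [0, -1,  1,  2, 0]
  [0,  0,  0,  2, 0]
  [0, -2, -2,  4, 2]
x^3 - 6*x^2 + 12*x - 8

The characteristic polynomial is χ_A(x) = (x - 2)^5, so the eigenvalues are known. The minimal polynomial is
  m_A(x) = Π_λ (x − λ)^{k_λ}
where k_λ is the size of the *largest* Jordan block for λ (equivalently, the smallest k with (A − λI)^k v = 0 for every generalised eigenvector v of λ).

  λ = 2: largest Jordan block has size 3, contributing (x − 2)^3

So m_A(x) = (x - 2)^3 = x^3 - 6*x^2 + 12*x - 8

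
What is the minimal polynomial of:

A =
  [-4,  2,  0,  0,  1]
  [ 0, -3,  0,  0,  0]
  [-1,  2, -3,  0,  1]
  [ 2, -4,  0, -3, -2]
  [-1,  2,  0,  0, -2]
x^2 + 6*x + 9

The characteristic polynomial is χ_A(x) = (x + 3)^5, so the eigenvalues are known. The minimal polynomial is
  m_A(x) = Π_λ (x − λ)^{k_λ}
where k_λ is the size of the *largest* Jordan block for λ (equivalently, the smallest k with (A − λI)^k v = 0 for every generalised eigenvector v of λ).

  λ = -3: largest Jordan block has size 2, contributing (x + 3)^2

So m_A(x) = (x + 3)^2 = x^2 + 6*x + 9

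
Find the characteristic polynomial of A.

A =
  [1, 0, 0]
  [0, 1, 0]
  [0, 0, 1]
x^3 - 3*x^2 + 3*x - 1

Expanding det(x·I − A) (e.g. by cofactor expansion or by noting that A is similar to its Jordan form J, which has the same characteristic polynomial as A) gives
  χ_A(x) = x^3 - 3*x^2 + 3*x - 1
which factors as (x - 1)^3. The eigenvalues (with algebraic multiplicities) are λ = 1 with multiplicity 3.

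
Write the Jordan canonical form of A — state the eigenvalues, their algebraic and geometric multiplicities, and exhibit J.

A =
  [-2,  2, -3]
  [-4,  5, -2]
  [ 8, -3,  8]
J_1(3) ⊕ J_2(4)

The characteristic polynomial is
  det(x·I − A) = x^3 - 11*x^2 + 40*x - 48 = (x - 4)^2*(x - 3)

Eigenvalues and multiplicities (the geometric multiplicity of λ is n − rank(A − λI), which equals the number of Jordan blocks for λ):
  λ = 3: algebraic multiplicity = 1, geometric multiplicity = 1
  λ = 4: algebraic multiplicity = 2, geometric multiplicity = 1

Determining the block sizes for each eigenvalue:
  λ = 3: one block (gm = 1), so the single block has size am = 1 → block sizes [1]
  λ = 4: one block (gm = 1), so the single block has size am = 2 → block sizes [2]

Assembling the blocks gives a Jordan form
J =
  [3, 0, 0]
  [0, 4, 1]
  [0, 0, 4]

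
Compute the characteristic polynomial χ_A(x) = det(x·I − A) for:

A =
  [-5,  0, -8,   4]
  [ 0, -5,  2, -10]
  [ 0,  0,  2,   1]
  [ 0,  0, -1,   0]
x^4 + 8*x^3 + 6*x^2 - 40*x + 25

Expanding det(x·I − A) (e.g. by cofactor expansion or by noting that A is similar to its Jordan form J, which has the same characteristic polynomial as A) gives
  χ_A(x) = x^4 + 8*x^3 + 6*x^2 - 40*x + 25
which factors as (x - 1)^2*(x + 5)^2. The eigenvalues (with algebraic multiplicities) are λ = -5 with multiplicity 2, λ = 1 with multiplicity 2.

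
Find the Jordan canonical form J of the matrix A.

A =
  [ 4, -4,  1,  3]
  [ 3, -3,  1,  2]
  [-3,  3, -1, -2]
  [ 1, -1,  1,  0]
J_3(0) ⊕ J_1(0)

The characteristic polynomial is
  det(x·I − A) = x^4

Eigenvalues and multiplicities (the geometric multiplicity of λ is n − rank(A − λI), which equals the number of Jordan blocks for λ):
  λ = 0: algebraic multiplicity = 4, geometric multiplicity = 2

Determining the block sizes for each eigenvalue:
  λ = 0: with am = 4 and gm = 2, the partition is not yet determined (e.g. several partitions of 4 into 2 parts exist). Let N = A − (0)·I. Computing rank(N^1) = 2, rank(N^2) = 1, rank(N^3) = 0; the number of blocks of size ≥ j is rank(N^{j−1}) − rank(N^j), giving [2, 1, 1]. So we have 1 block(s) of size 3, 1 block(s) of size 1 → block sizes [3, 1]

Assembling the blocks gives a Jordan form
J =
  [0, 1, 0, 0]
  [0, 0, 1, 0]
  [0, 0, 0, 0]
  [0, 0, 0, 0]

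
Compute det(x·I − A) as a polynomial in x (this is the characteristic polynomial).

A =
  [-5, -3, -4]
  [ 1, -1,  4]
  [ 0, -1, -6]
x^3 + 12*x^2 + 48*x + 64

Expanding det(x·I − A) (e.g. by cofactor expansion or by noting that A is similar to its Jordan form J, which has the same characteristic polynomial as A) gives
  χ_A(x) = x^3 + 12*x^2 + 48*x + 64
which factors as (x + 4)^3. The eigenvalues (with algebraic multiplicities) are λ = -4 with multiplicity 3.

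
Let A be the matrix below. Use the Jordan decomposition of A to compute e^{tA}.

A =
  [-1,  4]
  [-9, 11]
e^{tA} =
  [-6*t*exp(5*t) + exp(5*t), 4*t*exp(5*t)]
  [-9*t*exp(5*t), 6*t*exp(5*t) + exp(5*t)]

Strategy: write A = P · J · P⁻¹ where J is a Jordan canonical form, so e^{tA} = P · e^{tJ} · P⁻¹, and e^{tJ} can be computed block-by-block.

A has Jordan form
J =
  [5, 1]
  [0, 5]
(up to reordering of blocks).

Per-block formulas:
  For a 2×2 Jordan block J_2(5): exp(t · J_2(5)) = e^(5t)·(I + t·N), where N is the 2×2 nilpotent shift.

After assembling e^{tJ} and conjugating by P, we get:

e^{tA} =
  [-6*t*exp(5*t) + exp(5*t), 4*t*exp(5*t)]
  [-9*t*exp(5*t), 6*t*exp(5*t) + exp(5*t)]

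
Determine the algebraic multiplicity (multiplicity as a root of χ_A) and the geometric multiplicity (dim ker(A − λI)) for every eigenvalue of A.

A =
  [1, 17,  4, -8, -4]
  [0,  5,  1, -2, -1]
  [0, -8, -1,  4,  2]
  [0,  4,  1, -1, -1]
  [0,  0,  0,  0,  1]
λ = 1: alg = 5, geom = 3

Step 1 — factor the characteristic polynomial to read off the algebraic multiplicities:
  χ_A(x) = (x - 1)^5

Step 2 — compute geometric multiplicities via the rank-nullity identity g(λ) = n − rank(A − λI):
  rank(A − (1)·I) = 2, so dim ker(A − (1)·I) = n − 2 = 3

Summary:
  λ = 1: algebraic multiplicity = 5, geometric multiplicity = 3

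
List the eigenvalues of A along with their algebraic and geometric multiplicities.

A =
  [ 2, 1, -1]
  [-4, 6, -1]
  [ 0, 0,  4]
λ = 4: alg = 3, geom = 1

Step 1 — factor the characteristic polynomial to read off the algebraic multiplicities:
  χ_A(x) = (x - 4)^3

Step 2 — compute geometric multiplicities via the rank-nullity identity g(λ) = n − rank(A − λI):
  rank(A − (4)·I) = 2, so dim ker(A − (4)·I) = n − 2 = 1

Summary:
  λ = 4: algebraic multiplicity = 3, geometric multiplicity = 1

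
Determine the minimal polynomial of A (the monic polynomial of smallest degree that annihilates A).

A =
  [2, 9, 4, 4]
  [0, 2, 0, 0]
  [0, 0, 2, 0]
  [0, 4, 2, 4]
x^3 - 8*x^2 + 20*x - 16

The characteristic polynomial is χ_A(x) = (x - 4)*(x - 2)^3, so the eigenvalues are known. The minimal polynomial is
  m_A(x) = Π_λ (x − λ)^{k_λ}
where k_λ is the size of the *largest* Jordan block for λ (equivalently, the smallest k with (A − λI)^k v = 0 for every generalised eigenvector v of λ).

  λ = 2: largest Jordan block has size 2, contributing (x − 2)^2
  λ = 4: largest Jordan block has size 1, contributing (x − 4)

So m_A(x) = (x - 4)*(x - 2)^2 = x^3 - 8*x^2 + 20*x - 16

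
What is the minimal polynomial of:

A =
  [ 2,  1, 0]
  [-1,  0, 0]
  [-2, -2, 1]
x^2 - 2*x + 1

The characteristic polynomial is χ_A(x) = (x - 1)^3, so the eigenvalues are known. The minimal polynomial is
  m_A(x) = Π_λ (x − λ)^{k_λ}
where k_λ is the size of the *largest* Jordan block for λ (equivalently, the smallest k with (A − λI)^k v = 0 for every generalised eigenvector v of λ).

  λ = 1: largest Jordan block has size 2, contributing (x − 1)^2

So m_A(x) = (x - 1)^2 = x^2 - 2*x + 1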